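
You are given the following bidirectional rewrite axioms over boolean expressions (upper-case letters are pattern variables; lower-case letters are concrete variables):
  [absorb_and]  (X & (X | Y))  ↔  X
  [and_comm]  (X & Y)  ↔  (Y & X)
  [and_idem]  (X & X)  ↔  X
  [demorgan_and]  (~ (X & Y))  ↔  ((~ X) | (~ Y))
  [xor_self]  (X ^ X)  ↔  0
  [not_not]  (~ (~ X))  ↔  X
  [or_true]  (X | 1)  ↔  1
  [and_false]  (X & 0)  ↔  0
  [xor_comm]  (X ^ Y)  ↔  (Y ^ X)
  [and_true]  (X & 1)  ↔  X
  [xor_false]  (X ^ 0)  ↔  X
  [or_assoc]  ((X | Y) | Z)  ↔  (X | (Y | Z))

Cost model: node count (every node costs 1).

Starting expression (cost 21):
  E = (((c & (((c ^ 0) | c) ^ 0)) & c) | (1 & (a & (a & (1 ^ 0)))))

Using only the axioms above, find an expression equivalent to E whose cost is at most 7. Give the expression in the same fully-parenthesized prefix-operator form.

step 1: xor_false (→) rewrites (c ^ 0) into c, now (((c & ((c | c) ^ 0)) & c) | (1 & (a & (a & (1 ^ 0)))))
step 2: xor_false (→) rewrites ((c | c) ^ 0) into (c | c), now (((c & (c | c)) & c) | (1 & (a & (a & (1 ^ 0)))))
step 3: xor_false (→) rewrites (1 ^ 0) into 1, now (((c & (c | c)) & c) | (1 & (a & (a & 1))))
step 4: and_true (→) rewrites (a & 1) into a, now (((c & (c | c)) & c) | (1 & (a & a)))
step 5: absorb_and (→) rewrites (c & (c | c)) into c, now ((c & c) | (1 & (a & a)))
step 6: and_idem (→) rewrites (a & a) into a, reaching cost 7 (bound 7)

((c & c) | (1 & a))   [cost 7]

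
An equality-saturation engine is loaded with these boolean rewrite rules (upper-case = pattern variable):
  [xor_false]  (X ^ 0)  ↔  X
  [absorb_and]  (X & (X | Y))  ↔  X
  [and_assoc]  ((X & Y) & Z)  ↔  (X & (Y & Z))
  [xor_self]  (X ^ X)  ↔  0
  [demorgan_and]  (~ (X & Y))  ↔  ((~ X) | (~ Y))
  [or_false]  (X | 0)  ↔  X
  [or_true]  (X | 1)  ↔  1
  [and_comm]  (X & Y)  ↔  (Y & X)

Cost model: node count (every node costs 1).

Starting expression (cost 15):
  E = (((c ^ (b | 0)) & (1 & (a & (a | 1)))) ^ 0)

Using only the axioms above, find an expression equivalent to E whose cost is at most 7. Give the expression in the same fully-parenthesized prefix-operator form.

(1) (b | 0)  =[or_false →]=  b    ⊢ (((c ^ b) & (1 & (a & (a | 1)))) ^ 0)
(2) (((c ^ b) & (1 & (a & (a | 1)))) ^ 0)  =[xor_false →]=  ((c ^ b) & (1 & (a & (a | 1))))
(3) (a & (a | 1))  =[absorb_and →]=  a    ⊢ cost 7, within 7

((c ^ b) & (1 & a))   [cost 7]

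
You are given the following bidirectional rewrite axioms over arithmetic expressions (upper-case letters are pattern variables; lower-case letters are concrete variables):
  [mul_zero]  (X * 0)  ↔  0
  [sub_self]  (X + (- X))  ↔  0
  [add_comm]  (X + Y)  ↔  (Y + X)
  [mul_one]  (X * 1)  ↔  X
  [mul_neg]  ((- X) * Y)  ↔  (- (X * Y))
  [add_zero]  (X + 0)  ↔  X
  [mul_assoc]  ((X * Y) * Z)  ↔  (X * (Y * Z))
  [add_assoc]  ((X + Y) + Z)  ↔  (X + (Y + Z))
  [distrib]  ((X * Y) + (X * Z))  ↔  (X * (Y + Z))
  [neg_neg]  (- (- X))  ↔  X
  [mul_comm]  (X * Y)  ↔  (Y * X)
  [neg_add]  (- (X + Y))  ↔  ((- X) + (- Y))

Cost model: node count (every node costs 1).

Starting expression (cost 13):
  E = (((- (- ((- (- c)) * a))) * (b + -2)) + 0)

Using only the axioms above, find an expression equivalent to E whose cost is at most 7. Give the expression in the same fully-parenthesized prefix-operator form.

step 1: add_zero (→) rewrites (((- (- ((- (- c)) * a))) * (b + -2)) + 0) into ((- (- ((- (- c)) * a))) * (b + -2))
step 2: neg_neg (→) rewrites (- (- ((- (- c)) * a))) into ((- (- c)) * a), now (((- (- c)) * a) * (b + -2))
step 3: neg_neg (→) rewrites (- (- c)) into c, reaching cost 7 (bound 7)

((c * a) * (b + -2))   [cost 7]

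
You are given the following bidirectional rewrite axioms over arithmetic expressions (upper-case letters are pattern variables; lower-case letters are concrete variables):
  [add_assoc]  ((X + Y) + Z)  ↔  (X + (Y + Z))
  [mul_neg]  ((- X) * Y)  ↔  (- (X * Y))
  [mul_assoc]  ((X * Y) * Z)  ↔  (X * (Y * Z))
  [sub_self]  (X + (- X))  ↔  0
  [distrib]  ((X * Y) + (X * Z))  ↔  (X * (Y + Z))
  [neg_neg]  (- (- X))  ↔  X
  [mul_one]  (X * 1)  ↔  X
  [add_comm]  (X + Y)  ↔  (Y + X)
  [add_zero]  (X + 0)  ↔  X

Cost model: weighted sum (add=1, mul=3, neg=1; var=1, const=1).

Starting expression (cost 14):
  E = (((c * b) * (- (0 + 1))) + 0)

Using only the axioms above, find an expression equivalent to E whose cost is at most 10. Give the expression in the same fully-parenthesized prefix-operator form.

((c * b) * (- 1))   [cost 10]

1. [add_comm →] (0 + 1)  →  (1 + 0);  E = (((c * b) * (- (1 + 0))) + 0)
2. [add_zero →] (1 + 0)  →  1;  E = (((c * b) * (- 1)) + 0)
3. [add_zero →] (((c * b) * (- 1)) + 0)  →  ((c * b) * (- 1));  cost 10 ≤ 10, done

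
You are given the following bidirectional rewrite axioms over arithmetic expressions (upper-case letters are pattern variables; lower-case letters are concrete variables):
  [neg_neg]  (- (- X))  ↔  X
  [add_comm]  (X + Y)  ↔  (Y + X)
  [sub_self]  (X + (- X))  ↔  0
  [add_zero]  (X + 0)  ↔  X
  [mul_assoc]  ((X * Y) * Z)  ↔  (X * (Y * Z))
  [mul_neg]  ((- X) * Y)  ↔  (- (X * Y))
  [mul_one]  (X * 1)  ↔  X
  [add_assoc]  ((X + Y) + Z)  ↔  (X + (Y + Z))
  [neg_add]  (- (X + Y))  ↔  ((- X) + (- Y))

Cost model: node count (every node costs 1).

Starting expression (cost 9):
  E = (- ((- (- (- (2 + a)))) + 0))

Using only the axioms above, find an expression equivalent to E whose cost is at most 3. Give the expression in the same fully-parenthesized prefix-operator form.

step 1: add_zero (→) rewrites ((- (- (- (2 + a)))) + 0) into (- (- (- (2 + a)))), now (- (- (- (- (2 + a)))))
step 2: neg_neg (→) rewrites (- (- (- (- (2 + a))))) into (- (- (2 + a)))
step 3: neg_neg (→) rewrites (- (- (2 + a))) into (2 + a), reaching cost 3 (bound 3)

(2 + a)   [cost 3]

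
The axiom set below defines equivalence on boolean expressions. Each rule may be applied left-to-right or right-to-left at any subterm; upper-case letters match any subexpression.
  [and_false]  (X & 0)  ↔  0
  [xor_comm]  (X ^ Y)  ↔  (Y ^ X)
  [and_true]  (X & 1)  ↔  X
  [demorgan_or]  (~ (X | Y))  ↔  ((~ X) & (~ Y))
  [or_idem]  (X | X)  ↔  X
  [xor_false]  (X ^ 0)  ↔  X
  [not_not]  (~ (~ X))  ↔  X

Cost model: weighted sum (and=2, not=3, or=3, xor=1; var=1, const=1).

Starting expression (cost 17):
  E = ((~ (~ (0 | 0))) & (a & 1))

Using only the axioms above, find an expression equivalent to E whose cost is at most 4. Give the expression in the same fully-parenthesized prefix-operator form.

(1) (0 | 0)  =[or_idem →]=  0    ⊢ ((~ (~ 0)) & (a & 1))
(2) (~ (~ 0))  =[not_not →]=  0    ⊢ (0 & (a & 1))
(3) (a & 1)  =[and_true →]=  a    ⊢ cost 4, within 4

(0 & a)   [cost 4]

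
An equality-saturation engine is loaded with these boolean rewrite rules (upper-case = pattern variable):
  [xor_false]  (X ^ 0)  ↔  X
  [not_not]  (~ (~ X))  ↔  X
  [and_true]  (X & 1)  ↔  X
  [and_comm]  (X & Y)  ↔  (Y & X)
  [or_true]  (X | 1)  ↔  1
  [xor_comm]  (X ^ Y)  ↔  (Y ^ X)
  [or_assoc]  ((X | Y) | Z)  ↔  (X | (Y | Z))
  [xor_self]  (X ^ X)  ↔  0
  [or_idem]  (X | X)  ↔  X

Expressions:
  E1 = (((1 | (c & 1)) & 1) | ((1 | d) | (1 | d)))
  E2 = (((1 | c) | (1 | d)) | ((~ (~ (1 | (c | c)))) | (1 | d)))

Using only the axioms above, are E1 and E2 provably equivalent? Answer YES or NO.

step 1: and_true (→) rewrites (c & 1) into c, now (((1 | c) & 1) | ((1 | d) | (1 | d)))
step 2: or_idem (→) rewrites ((1 | d) | (1 | d)) into (1 | d), now (((1 | c) & 1) | (1 | d))
step 3: and_true (→) rewrites ((1 | c) & 1) into (1 | c), now ((1 | c) | (1 | d))
step 4: or_idem (←) rewrites ((1 | c) | (1 | d)) into (((1 | c) | (1 | d)) | ((1 | c) | (1 | d)))
step 5: or_idem (←) rewrites c into (c | c), now (((1 | c) | (1 | d)) | ((1 | (c | c)) | (1 | d)))
step 6: not_not (←) rewrites (1 | (c | c)) into (~ (~ (1 | (c | c)))), which is E2

YES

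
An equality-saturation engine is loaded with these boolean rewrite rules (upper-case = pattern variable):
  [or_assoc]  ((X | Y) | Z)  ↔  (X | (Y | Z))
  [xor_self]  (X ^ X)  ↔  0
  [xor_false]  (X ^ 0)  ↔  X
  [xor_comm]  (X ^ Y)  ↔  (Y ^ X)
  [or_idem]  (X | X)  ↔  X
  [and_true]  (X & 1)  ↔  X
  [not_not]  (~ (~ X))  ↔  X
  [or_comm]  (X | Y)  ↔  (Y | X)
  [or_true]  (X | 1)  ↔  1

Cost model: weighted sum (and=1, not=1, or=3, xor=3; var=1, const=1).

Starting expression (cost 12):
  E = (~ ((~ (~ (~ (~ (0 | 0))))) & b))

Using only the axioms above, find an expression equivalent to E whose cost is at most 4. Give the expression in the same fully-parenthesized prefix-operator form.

(~ (0 & b))   [cost 4]

(1) (~ (~ (~ (~ (0 | 0)))))  =[not_not →]=  (~ (~ (0 | 0)))    ⊢ (~ ((~ (~ (0 | 0))) & b))
(2) (0 | 0)  =[or_idem →]=  0    ⊢ (~ ((~ (~ 0)) & b))
(3) (~ (~ 0))  =[not_not →]=  0    ⊢ cost 4, within 4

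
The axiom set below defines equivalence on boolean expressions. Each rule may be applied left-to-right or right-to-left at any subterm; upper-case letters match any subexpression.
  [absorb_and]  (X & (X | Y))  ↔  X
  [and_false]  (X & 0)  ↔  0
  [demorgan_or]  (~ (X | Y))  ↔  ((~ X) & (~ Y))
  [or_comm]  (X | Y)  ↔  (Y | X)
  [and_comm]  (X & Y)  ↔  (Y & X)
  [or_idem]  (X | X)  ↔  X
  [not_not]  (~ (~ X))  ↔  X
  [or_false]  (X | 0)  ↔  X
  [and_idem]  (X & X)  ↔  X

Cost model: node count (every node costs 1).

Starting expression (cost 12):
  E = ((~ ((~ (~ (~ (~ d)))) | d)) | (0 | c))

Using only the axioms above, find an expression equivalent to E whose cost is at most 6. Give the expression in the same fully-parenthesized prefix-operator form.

step 1: not_not (→) rewrites (~ (~ d)) into d, now ((~ ((~ (~ d)) | d)) | (0 | c))
step 2: not_not (→) rewrites (~ (~ d)) into d, now ((~ (d | d)) | (0 | c))
step 3: or_idem (→) rewrites (d | d) into d, reaching cost 6 (bound 6)

((~ d) | (0 | c))   [cost 6]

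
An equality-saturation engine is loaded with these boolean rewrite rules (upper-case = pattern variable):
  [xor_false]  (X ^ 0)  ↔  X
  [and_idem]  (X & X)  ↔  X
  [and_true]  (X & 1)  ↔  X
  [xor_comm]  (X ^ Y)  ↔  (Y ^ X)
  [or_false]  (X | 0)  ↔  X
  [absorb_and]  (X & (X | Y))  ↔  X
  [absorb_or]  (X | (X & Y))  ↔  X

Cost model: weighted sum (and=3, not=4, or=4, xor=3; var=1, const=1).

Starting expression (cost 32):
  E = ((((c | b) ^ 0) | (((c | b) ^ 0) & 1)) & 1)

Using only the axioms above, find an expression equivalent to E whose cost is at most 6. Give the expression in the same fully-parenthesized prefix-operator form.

1. [and_true →] ((((c | b) ^ 0) | (((c | b) ^ 0) & 1)) & 1)  →  (((c | b) ^ 0) | (((c | b) ^ 0) & 1))
2. [absorb_or →] (((c | b) ^ 0) | (((c | b) ^ 0) & 1))  →  ((c | b) ^ 0)
3. [xor_false →] ((c | b) ^ 0)  →  (c | b);  cost 6 ≤ 6, done

(c | b)   [cost 6]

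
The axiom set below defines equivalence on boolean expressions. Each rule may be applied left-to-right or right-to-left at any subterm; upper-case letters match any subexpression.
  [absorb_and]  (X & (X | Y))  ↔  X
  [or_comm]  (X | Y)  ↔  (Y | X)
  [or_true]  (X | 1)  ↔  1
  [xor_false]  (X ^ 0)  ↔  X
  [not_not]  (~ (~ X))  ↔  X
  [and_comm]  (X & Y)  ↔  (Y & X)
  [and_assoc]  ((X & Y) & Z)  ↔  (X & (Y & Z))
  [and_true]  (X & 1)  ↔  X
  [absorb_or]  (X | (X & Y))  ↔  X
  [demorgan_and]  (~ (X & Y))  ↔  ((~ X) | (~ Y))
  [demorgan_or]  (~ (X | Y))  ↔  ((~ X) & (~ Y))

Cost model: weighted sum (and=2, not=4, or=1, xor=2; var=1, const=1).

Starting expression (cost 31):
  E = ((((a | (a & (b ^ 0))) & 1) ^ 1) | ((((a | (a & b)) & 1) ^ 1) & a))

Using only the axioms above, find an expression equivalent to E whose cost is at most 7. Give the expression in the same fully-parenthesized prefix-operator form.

((a & 1) ^ 1)   [cost 7]

(1) (b ^ 0)  =[xor_false →]=  b    ⊢ ((((a | (a & b)) & 1) ^ 1) | ((((a | (a & b)) & 1) ^ 1) & a))
(2) ((((a | (a & b)) & 1) ^ 1) | ((((a | (a & b)) & 1) ^ 1) & a))  =[absorb_or →]=  (((a | (a & b)) & 1) ^ 1)
(3) (a | (a & b))  =[absorb_or →]=  a    ⊢ cost 7, within 7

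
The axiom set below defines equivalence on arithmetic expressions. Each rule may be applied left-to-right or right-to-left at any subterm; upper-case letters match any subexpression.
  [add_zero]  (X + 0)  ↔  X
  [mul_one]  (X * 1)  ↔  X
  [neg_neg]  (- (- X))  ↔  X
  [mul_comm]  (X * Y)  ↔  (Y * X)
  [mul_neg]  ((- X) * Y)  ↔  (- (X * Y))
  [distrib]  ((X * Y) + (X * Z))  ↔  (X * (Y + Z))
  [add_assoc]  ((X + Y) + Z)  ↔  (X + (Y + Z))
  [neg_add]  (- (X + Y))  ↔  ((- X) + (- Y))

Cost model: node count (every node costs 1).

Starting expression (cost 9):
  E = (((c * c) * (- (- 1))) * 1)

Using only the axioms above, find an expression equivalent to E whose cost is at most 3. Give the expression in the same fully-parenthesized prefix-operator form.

step 1: mul_one (→) rewrites (((c * c) * (- (- 1))) * 1) into ((c * c) * (- (- 1)))
step 2: neg_neg (→) rewrites (- (- 1)) into 1, now ((c * c) * 1)
step 3: mul_one (→) rewrites ((c * c) * 1) into (c * c), reaching cost 3 (bound 3)

(c * c)   [cost 3]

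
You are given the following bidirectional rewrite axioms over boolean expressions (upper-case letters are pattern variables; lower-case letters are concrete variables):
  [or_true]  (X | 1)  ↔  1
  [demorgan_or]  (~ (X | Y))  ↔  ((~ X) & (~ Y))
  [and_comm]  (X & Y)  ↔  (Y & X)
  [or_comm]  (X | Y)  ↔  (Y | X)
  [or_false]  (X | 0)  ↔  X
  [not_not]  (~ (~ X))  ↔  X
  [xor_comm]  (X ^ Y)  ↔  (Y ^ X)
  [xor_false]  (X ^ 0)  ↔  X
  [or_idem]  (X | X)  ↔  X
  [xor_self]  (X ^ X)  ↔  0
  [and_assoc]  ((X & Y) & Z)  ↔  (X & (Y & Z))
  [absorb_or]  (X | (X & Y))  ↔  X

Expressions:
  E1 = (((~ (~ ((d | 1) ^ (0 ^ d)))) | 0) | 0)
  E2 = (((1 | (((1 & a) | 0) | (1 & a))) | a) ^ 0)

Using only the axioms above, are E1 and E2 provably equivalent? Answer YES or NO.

All listed rules preserve value, hence provable equivalence implies equal values everywhere; look for a separating assignment.
a=0, d=1 gives E1 ↦ 0, E2 ↦ 1; values differ ⇒ not provably equivalent.

NO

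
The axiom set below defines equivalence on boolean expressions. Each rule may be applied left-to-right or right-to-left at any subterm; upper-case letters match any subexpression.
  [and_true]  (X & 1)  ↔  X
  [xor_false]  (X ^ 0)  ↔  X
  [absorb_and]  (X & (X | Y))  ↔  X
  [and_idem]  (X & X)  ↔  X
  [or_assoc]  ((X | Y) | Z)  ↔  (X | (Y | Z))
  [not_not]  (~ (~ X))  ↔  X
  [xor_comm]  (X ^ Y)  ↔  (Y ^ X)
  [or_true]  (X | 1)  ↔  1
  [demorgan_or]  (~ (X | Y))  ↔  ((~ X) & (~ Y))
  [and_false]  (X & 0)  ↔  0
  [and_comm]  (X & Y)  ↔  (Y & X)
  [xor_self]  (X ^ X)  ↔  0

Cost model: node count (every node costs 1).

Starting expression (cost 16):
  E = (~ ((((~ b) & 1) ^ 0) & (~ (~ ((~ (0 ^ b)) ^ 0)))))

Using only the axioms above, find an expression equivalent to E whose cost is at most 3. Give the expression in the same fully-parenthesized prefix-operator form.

1. [not_not →] (~ (~ ((~ (0 ^ b)) ^ 0)))  →  ((~ (0 ^ b)) ^ 0);  E = (~ ((((~ b) & 1) ^ 0) & ((~ (0 ^ b)) ^ 0)))
2. [xor_false →] (((~ b) & 1) ^ 0)  →  ((~ b) & 1);  E = (~ (((~ b) & 1) & ((~ (0 ^ b)) ^ 0)))
3. [xor_comm →] (0 ^ b)  →  (b ^ 0);  E = (~ (((~ b) & 1) & ((~ (b ^ 0)) ^ 0)))
4. [xor_false →] ((~ (b ^ 0)) ^ 0)  →  (~ (b ^ 0));  E = (~ (((~ b) & 1) & (~ (b ^ 0))))
5. [and_true →] ((~ b) & 1)  →  (~ b);  E = (~ ((~ b) & (~ (b ^ 0))))
6. [xor_false →] (b ^ 0)  →  b;  E = (~ ((~ b) & (~ b)))
7. [and_idem →] ((~ b) & (~ b))  →  (~ b);  cost 3 ≤ 3, done

(~ (~ b))   [cost 3]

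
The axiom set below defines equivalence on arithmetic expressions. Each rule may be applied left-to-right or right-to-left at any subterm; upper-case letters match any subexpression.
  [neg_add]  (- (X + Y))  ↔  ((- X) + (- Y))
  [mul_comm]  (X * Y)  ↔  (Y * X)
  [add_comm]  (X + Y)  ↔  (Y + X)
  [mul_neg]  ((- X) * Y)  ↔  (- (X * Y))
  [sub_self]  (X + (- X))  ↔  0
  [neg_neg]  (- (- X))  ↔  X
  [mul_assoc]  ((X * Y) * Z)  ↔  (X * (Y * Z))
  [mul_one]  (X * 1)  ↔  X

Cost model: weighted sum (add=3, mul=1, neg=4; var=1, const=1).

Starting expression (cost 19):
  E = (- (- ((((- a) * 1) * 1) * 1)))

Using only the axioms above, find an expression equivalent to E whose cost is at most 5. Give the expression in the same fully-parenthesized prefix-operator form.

(- a)   [cost 5]

(1) ((((- a) * 1) * 1) * 1)  =[mul_one →]=  (((- a) * 1) * 1)    ⊢ (- (- (((- a) * 1) * 1)))
(2) ((- a) * 1)  =[mul_one →]=  (- a)    ⊢ (- (- ((- a) * 1)))
(3) ((- a) * 1)  =[mul_one →]=  (- a)    ⊢ (- (- (- a)))
(4) (- (- a))  =[neg_neg →]=  a    ⊢ cost 5, within 5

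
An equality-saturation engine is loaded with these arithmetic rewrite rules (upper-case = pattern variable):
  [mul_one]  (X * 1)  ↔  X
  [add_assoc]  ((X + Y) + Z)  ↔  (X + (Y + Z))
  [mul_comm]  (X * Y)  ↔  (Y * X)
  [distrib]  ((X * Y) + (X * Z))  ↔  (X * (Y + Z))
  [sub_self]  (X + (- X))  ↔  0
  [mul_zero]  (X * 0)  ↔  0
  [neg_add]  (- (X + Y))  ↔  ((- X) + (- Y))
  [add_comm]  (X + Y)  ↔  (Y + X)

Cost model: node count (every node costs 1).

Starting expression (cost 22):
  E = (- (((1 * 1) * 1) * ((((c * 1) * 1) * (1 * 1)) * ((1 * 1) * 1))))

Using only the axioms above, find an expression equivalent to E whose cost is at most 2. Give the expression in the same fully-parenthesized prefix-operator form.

(- c)   [cost 2]

step 1: mul_one (→) rewrites (c * 1) into c, now (- (((1 * 1) * 1) * (((c * 1) * (1 * 1)) * ((1 * 1) * 1))))
step 2: mul_one (→) rewrites ((1 * 1) * 1) into (1 * 1), now (- ((1 * 1) * (((c * 1) * (1 * 1)) * ((1 * 1) * 1))))
step 3: mul_one (→) rewrites ((1 * 1) * 1) into (1 * 1), now (- ((1 * 1) * (((c * 1) * (1 * 1)) * (1 * 1))))
step 4: mul_one (→) rewrites (1 * 1) into 1, now (- ((1 * 1) * (((c * 1) * (1 * 1)) * 1)))
step 5: mul_one (→) rewrites (c * 1) into c, now (- ((1 * 1) * ((c * (1 * 1)) * 1)))
step 6: mul_one (→) rewrites (1 * 1) into 1, now (- ((1 * 1) * ((c * 1) * 1)))
step 7: mul_one (→) rewrites (c * 1) into c, now (- ((1 * 1) * (c * 1)))
step 8: mul_one (→) rewrites (c * 1) into c, now (- ((1 * 1) * c))
step 9: mul_comm (→) rewrites ((1 * 1) * c) into (c * (1 * 1)), now (- (c * (1 * 1)))
step 10: mul_one (→) rewrites (1 * 1) into 1, now (- (c * 1))
step 11: mul_one (→) rewrites (c * 1) into c, reaching cost 2 (bound 2)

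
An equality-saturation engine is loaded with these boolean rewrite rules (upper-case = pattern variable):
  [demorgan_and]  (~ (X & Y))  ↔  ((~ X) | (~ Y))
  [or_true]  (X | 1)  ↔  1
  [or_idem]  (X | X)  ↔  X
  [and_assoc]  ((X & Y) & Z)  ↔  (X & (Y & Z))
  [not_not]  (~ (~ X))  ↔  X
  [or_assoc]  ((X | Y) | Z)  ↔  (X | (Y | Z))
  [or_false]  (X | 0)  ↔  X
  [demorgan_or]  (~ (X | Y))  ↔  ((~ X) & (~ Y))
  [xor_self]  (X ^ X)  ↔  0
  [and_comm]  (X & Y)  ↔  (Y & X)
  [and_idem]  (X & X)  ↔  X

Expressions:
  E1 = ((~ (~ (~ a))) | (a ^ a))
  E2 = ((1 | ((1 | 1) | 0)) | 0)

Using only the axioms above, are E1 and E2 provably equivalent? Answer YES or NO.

The axioms are sound identities: if E1 ↔* E2 then E1 and E2 evaluate identically under any assignment.
Under a=1: E1 evaluates to 0, E2 to 1. Distinct ⇒ no rewrite sequence connects them.

NO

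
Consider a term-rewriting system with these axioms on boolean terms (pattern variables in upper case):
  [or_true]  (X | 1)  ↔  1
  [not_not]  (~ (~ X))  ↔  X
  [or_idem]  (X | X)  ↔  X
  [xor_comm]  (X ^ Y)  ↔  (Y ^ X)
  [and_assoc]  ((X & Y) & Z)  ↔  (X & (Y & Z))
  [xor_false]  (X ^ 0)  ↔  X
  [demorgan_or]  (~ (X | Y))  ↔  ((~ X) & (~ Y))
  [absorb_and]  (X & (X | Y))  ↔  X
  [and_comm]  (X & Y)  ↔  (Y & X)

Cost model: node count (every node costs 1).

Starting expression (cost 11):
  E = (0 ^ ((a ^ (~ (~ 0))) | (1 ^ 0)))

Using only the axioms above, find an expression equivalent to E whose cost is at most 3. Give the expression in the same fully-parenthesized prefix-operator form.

(a | 1)   [cost 3]

step 1: not_not (→) rewrites (~ (~ 0)) into 0, now (0 ^ ((a ^ 0) | (1 ^ 0)))
step 2: xor_false (→) rewrites (a ^ 0) into a, now (0 ^ (a | (1 ^ 0)))
step 3: xor_comm (→) rewrites (0 ^ (a | (1 ^ 0))) into ((a | (1 ^ 0)) ^ 0)
step 4: xor_false (→) rewrites ((a | (1 ^ 0)) ^ 0) into (a | (1 ^ 0))
step 5: xor_false (→) rewrites (1 ^ 0) into 1, reaching cost 3 (bound 3)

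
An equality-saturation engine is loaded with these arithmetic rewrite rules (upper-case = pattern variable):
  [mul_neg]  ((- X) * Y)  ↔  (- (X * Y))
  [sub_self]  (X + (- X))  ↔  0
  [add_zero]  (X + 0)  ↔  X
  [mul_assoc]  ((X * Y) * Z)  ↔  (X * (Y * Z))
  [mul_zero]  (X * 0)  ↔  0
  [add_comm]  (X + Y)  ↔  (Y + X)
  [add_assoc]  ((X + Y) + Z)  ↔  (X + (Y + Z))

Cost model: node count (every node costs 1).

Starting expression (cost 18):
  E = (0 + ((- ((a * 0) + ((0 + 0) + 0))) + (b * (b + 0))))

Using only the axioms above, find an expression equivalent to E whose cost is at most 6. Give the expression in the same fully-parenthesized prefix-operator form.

step 1: add_zero (→) rewrites (0 + 0) into 0, now (0 + ((- ((a * 0) + (0 + 0))) + (b * (b + 0))))
step 2: add_zero (→) rewrites (b + 0) into b, now (0 + ((- ((a * 0) + (0 + 0))) + (b * b)))
step 3: add_zero (→) rewrites (0 + 0) into 0, now (0 + ((- ((a * 0) + 0)) + (b * b)))
step 4: add_zero (→) rewrites ((a * 0) + 0) into (a * 0), now (0 + ((- (a * 0)) + (b * b)))
step 5: add_comm (→) rewrites (0 + ((- (a * 0)) + (b * b))) into (((- (a * 0)) + (b * b)) + 0)
step 6: add_zero (→) rewrites (((- (a * 0)) + (b * b)) + 0) into ((- (a * 0)) + (b * b))
step 7: mul_zero (→) rewrites (a * 0) into 0, reaching cost 6 (bound 6)

((- 0) + (b * b))   [cost 6]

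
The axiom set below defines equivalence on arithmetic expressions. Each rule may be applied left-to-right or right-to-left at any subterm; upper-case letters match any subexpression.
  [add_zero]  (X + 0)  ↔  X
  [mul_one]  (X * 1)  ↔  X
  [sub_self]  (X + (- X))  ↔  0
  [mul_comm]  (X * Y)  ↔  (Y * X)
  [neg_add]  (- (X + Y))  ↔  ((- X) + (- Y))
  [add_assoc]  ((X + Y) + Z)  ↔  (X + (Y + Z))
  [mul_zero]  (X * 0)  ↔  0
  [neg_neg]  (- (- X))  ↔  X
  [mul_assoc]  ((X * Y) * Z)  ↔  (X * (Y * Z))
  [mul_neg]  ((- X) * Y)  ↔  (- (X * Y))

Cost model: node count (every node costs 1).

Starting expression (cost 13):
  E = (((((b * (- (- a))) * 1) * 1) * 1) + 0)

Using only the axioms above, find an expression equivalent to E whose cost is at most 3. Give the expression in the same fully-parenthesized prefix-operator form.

(b * a)   [cost 3]

step 1: neg_neg (→) rewrites (- (- a)) into a, now (((((b * a) * 1) * 1) * 1) + 0)
step 2: mul_one (→) rewrites ((((b * a) * 1) * 1) * 1) into (((b * a) * 1) * 1), now ((((b * a) * 1) * 1) + 0)
step 3: add_zero (→) rewrites ((((b * a) * 1) * 1) + 0) into (((b * a) * 1) * 1)
step 4: mul_one (→) rewrites (((b * a) * 1) * 1) into ((b * a) * 1)
step 5: mul_one (→) rewrites ((b * a) * 1) into (b * a), reaching cost 3 (bound 3)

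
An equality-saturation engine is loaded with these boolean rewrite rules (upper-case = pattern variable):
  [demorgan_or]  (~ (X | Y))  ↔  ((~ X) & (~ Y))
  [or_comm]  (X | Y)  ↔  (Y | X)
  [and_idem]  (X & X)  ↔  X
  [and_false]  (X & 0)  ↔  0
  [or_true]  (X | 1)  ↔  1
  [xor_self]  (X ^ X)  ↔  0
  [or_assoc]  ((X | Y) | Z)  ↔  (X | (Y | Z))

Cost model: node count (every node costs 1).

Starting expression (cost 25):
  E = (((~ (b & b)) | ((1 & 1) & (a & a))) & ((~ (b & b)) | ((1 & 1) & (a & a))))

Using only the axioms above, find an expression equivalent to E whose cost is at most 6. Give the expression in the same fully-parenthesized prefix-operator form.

((~ b) | (1 & a))   [cost 6]

step 1: and_idem (→) rewrites (((~ (b & b)) | ((1 & 1) & (a & a))) & ((~ (b & b)) | ((1 & 1) & (a & a)))) into ((~ (b & b)) | ((1 & 1) & (a & a)))
step 2: and_idem (→) rewrites (b & b) into b, now ((~ b) | ((1 & 1) & (a & a)))
step 3: and_idem (→) rewrites (a & a) into a, now ((~ b) | ((1 & 1) & a))
step 4: and_idem (→) rewrites (1 & 1) into 1, reaching cost 6 (bound 6)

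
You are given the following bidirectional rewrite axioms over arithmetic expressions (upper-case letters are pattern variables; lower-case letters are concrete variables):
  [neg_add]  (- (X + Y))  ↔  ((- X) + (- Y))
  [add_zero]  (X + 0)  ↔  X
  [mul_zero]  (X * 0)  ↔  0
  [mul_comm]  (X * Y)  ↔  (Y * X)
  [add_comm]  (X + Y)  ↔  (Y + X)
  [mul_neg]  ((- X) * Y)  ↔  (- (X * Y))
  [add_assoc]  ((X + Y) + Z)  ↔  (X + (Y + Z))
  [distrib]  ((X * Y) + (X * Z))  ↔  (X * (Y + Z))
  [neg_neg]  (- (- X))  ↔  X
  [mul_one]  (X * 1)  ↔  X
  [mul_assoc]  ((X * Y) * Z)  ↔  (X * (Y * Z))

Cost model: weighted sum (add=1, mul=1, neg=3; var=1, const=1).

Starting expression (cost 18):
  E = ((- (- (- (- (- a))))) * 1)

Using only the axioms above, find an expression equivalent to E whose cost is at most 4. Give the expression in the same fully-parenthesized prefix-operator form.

(1) ((- (- (- (- (- a))))) * 1)  =[mul_one →]=  (- (- (- (- (- a)))))
(2) (- (- (- a)))  =[neg_neg →]=  (- a)    ⊢ (- (- (- a)))
(3) (- (- (- a)))  =[neg_neg →]=  (- a)    ⊢ cost 4, within 4

(- a)   [cost 4]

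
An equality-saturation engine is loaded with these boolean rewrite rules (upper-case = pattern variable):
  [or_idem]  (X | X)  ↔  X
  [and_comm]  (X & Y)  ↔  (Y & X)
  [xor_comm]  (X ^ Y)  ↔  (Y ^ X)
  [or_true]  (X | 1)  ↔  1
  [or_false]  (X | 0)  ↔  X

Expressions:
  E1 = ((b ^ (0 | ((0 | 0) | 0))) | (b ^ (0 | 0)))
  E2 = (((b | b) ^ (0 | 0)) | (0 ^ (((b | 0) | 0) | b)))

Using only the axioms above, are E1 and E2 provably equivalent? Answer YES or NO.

YES

step 1: or_false (→) rewrites ((0 | 0) | 0) into (0 | 0), now ((b ^ (0 | (0 | 0))) | (b ^ (0 | 0)))
step 2: or_false (→) rewrites (0 | 0) into 0, now ((b ^ (0 | 0)) | (b ^ (0 | 0)))
step 3: or_idem (→) rewrites (0 | 0) into 0, now ((b ^ 0) | (b ^ (0 | 0)))
step 4: or_idem (→) rewrites (0 | 0) into 0, now ((b ^ 0) | (b ^ 0))
step 5: or_idem (→) rewrites ((b ^ 0) | (b ^ 0)) into (b ^ 0)
step 6: or_idem (←) rewrites b into (b | b), now ((b | b) ^ 0)
step 7: or_idem (←) rewrites ((b | b) ^ 0) into (((b | b) ^ 0) | ((b | b) ^ 0))
step 8: or_idem (←) rewrites 0 into (0 | 0), now (((b | b) ^ (0 | 0)) | ((b | b) ^ 0))
step 9: xor_comm (→) rewrites ((b | b) ^ 0) into (0 ^ (b | b)), now (((b | b) ^ (0 | 0)) | (0 ^ (b | b)))
step 10: or_false (←) rewrites b into (b | 0), now (((b | b) ^ (0 | 0)) | (0 ^ ((b | 0) | b)))
step 11: or_false (←) rewrites (b | 0) into ((b | 0) | 0), which is E2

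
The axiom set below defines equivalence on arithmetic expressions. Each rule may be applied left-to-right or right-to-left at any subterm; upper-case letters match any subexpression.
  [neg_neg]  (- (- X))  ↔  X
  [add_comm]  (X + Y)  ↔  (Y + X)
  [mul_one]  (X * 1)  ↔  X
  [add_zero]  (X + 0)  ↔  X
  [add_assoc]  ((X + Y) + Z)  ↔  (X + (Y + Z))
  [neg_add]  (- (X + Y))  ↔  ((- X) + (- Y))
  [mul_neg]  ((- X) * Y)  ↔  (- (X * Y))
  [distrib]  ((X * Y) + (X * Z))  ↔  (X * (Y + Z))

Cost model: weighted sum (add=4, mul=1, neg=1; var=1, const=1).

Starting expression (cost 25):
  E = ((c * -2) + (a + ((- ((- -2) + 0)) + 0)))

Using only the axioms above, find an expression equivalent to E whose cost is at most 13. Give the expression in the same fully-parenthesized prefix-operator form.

1. [add_zero →] ((- -2) + 0)  →  (- -2);  E = ((c * -2) + (a + ((- (- -2)) + 0)))
2. [add_zero →] ((- (- -2)) + 0)  →  (- (- -2));  E = ((c * -2) + (a + (- (- -2))))
3. [neg_neg →] (- (- -2))  →  -2;  cost 13 ≤ 13, done

((c * -2) + (a + -2))   [cost 13]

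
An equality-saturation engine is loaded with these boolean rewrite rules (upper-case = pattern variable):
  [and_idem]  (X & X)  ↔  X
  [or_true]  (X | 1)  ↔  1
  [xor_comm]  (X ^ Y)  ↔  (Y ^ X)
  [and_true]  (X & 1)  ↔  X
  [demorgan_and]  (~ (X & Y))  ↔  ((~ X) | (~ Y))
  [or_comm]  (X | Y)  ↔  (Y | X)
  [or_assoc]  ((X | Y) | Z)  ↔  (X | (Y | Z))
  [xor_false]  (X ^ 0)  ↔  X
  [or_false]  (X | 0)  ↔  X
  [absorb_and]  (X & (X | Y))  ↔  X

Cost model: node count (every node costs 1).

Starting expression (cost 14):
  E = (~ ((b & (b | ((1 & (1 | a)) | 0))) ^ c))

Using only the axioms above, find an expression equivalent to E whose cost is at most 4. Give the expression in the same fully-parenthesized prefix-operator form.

(~ (b ^ c))   [cost 4]

1. [or_false →] ((1 & (1 | a)) | 0)  →  (1 & (1 | a));  E = (~ ((b & (b | (1 & (1 | a)))) ^ c))
2. [absorb_and →] (1 & (1 | a))  →  1;  E = (~ ((b & (b | 1)) ^ c))
3. [absorb_and →] (b & (b | 1))  →  b;  cost 4 ≤ 4, done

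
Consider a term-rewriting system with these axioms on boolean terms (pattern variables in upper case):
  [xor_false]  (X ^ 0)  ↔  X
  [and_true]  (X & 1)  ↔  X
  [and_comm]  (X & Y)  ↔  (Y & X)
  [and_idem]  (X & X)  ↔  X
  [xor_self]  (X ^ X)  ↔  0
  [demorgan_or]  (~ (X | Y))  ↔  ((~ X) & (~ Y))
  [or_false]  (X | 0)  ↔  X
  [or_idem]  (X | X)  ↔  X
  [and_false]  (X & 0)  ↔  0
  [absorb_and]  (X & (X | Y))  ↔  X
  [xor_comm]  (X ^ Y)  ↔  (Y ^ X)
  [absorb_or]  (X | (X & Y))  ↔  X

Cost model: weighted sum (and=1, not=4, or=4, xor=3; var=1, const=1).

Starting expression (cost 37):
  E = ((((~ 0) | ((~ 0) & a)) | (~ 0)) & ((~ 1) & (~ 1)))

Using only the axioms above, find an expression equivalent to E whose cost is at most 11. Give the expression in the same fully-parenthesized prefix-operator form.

(1) ((~ 1) & (~ 1))  =[and_idem →]=  (~ 1)    ⊢ ((((~ 0) | ((~ 0) & a)) | (~ 0)) & (~ 1))
(2) ((~ 0) | ((~ 0) & a))  =[absorb_or →]=  (~ 0)    ⊢ (((~ 0) | (~ 0)) & (~ 1))
(3) ((~ 0) | (~ 0))  =[or_idem →]=  (~ 0)    ⊢ cost 11, within 11

((~ 0) & (~ 1))   [cost 11]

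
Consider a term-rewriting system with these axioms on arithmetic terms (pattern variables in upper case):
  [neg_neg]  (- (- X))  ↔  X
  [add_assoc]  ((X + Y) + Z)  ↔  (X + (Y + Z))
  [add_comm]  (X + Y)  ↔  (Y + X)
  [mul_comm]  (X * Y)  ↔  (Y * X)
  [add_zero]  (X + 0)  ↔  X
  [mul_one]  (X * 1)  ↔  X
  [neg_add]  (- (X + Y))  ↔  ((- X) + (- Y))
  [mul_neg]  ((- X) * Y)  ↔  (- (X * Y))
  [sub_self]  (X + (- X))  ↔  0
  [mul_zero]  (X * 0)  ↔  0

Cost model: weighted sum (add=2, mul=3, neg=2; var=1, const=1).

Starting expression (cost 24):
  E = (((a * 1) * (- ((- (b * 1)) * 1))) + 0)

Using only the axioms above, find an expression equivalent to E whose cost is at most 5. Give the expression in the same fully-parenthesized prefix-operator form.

(b * a)   [cost 5]

step 1: mul_one (→) rewrites ((- (b * 1)) * 1) into (- (b * 1)), now (((a * 1) * (- (- (b * 1)))) + 0)
step 2: mul_one (→) rewrites (b * 1) into b, now (((a * 1) * (- (- b))) + 0)
step 3: mul_comm (→) rewrites ((a * 1) * (- (- b))) into ((- (- b)) * (a * 1)), now (((- (- b)) * (a * 1)) + 0)
step 4: neg_neg (→) rewrites (- (- b)) into b, now ((b * (a * 1)) + 0)
step 5: add_zero (→) rewrites ((b * (a * 1)) + 0) into (b * (a * 1))
step 6: mul_one (→) rewrites (a * 1) into a, reaching cost 5 (bound 5)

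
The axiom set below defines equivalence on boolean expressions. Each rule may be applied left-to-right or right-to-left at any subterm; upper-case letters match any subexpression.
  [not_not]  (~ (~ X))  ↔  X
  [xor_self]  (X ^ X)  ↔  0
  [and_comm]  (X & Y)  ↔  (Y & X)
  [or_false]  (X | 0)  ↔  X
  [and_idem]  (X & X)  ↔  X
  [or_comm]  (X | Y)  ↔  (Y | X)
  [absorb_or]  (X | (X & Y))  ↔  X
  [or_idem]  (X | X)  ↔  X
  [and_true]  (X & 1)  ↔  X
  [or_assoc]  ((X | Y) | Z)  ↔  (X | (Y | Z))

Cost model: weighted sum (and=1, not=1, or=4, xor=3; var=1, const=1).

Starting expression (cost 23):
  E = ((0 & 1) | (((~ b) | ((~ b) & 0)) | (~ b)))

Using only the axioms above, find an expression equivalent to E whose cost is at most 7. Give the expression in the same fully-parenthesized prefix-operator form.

(0 | (~ b))   [cost 7]

step 1: absorb_or (→) rewrites ((~ b) | ((~ b) & 0)) into (~ b), now ((0 & 1) | ((~ b) | (~ b)))
step 2: and_true (→) rewrites (0 & 1) into 0, now (0 | ((~ b) | (~ b)))
step 3: or_idem (→) rewrites ((~ b) | (~ b)) into (~ b), reaching cost 7 (bound 7)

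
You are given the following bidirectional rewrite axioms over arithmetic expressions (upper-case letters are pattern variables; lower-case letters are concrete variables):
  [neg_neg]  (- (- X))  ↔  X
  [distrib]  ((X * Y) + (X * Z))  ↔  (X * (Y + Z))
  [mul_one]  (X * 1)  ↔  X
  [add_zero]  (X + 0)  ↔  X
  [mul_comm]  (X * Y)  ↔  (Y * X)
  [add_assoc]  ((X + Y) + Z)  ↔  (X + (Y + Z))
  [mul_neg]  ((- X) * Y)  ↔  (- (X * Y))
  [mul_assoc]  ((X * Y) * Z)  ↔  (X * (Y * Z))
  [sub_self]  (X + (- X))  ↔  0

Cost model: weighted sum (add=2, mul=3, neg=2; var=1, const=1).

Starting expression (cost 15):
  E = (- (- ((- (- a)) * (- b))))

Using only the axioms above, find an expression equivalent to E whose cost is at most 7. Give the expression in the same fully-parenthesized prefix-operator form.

(1) (- (- ((- (- a)) * (- b))))  =[neg_neg →]=  ((- (- a)) * (- b))
(2) ((- (- a)) * (- b))  =[mul_comm →]=  ((- b) * (- (- a)))
(3) (- (- a))  =[neg_neg →]=  a    ⊢ cost 7, within 7

((- b) * a)   [cost 7]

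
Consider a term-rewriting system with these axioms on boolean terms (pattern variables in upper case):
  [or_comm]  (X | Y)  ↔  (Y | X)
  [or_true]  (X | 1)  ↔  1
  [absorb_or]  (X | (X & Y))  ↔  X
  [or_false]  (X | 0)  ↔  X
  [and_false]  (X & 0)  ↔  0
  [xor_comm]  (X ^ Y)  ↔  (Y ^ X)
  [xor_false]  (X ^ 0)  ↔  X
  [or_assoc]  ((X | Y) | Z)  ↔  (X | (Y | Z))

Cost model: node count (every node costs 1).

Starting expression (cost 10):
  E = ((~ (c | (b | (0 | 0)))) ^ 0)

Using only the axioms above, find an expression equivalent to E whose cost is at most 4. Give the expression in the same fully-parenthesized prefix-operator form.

(~ (c | b))   [cost 4]

1. [xor_false →] ((~ (c | (b | (0 | 0)))) ^ 0)  →  (~ (c | (b | (0 | 0))))
2. [or_false →] (0 | 0)  →  0;  E = (~ (c | (b | 0)))
3. [or_false →] (b | 0)  →  b;  cost 4 ≤ 4, done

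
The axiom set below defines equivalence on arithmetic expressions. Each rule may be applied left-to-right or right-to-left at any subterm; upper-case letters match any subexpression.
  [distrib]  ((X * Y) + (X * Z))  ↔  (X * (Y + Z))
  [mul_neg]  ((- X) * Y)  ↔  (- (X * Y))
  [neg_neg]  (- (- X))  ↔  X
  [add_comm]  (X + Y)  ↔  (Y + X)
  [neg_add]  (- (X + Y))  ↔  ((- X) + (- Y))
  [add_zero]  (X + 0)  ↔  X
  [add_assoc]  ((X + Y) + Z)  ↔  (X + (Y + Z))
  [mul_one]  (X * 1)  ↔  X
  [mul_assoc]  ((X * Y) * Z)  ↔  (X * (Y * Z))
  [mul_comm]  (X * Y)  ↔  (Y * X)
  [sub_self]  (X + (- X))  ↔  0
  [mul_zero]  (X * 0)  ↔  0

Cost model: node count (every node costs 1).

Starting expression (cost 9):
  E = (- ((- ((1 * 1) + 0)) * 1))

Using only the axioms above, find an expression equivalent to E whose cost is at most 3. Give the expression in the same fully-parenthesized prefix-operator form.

(- (- 1))   [cost 3]

(1) (1 * 1)  =[mul_one →]=  1    ⊢ (- ((- (1 + 0)) * 1))
(2) (1 + 0)  =[add_zero →]=  1    ⊢ (- ((- 1) * 1))
(3) ((- 1) * 1)  =[mul_one →]=  (- 1)    ⊢ cost 3, within 3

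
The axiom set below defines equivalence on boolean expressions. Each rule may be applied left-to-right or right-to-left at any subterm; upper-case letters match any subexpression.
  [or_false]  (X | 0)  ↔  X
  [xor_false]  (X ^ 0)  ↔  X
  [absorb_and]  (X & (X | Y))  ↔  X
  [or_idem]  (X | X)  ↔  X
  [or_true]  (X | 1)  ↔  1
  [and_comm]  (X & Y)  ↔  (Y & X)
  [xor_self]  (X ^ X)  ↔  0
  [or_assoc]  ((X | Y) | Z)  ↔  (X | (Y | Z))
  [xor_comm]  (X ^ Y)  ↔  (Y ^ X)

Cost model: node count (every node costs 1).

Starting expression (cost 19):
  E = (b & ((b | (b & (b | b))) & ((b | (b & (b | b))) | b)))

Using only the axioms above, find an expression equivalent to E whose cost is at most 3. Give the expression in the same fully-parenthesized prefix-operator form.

1. [absorb_and →] ((b | (b & (b | b))) & ((b | (b & (b | b))) | b))  →  (b | (b & (b | b)));  E = (b & (b | (b & (b | b))))
2. [absorb_and →] (b & (b | b))  →  b;  E = (b & (b | b))
3. [or_idem →] (b | b)  →  b;  cost 3 ≤ 3, done

(b & b)   [cost 3]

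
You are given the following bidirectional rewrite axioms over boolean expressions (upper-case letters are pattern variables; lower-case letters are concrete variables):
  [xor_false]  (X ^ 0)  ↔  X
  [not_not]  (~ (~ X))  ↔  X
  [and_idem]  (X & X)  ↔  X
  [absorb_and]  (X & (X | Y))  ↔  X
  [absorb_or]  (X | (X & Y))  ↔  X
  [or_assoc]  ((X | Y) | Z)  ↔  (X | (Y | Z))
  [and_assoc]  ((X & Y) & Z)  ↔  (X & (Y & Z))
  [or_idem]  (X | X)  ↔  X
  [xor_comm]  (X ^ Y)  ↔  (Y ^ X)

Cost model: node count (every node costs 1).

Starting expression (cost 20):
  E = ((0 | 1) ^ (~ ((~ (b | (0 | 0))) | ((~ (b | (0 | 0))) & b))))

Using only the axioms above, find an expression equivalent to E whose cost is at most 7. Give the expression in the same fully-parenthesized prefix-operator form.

((0 | 1) ^ (b | 0))   [cost 7]

step 1: absorb_or (→) rewrites ((~ (b | (0 | 0))) | ((~ (b | (0 | 0))) & b)) into (~ (b | (0 | 0))), now ((0 | 1) ^ (~ (~ (b | (0 | 0)))))
step 2: not_not (→) rewrites (~ (~ (b | (0 | 0)))) into (b | (0 | 0)), now ((0 | 1) ^ (b | (0 | 0)))
step 3: or_idem (→) rewrites (0 | 0) into 0, reaching cost 7 (bound 7)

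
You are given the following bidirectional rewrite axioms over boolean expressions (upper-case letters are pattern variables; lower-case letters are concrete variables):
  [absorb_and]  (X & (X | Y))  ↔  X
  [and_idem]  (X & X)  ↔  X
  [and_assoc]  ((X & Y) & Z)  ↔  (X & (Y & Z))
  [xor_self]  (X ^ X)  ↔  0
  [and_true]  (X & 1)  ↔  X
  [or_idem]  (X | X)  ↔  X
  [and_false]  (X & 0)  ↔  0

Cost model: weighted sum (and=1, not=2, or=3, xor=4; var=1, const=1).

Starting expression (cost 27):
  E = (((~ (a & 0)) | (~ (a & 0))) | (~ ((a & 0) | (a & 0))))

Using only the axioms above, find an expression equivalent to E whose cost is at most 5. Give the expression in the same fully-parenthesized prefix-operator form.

(~ (a & 0))   [cost 5]

1. [or_idem →] ((a & 0) | (a & 0))  →  (a & 0);  E = (((~ (a & 0)) | (~ (a & 0))) | (~ (a & 0)))
2. [or_idem →] ((~ (a & 0)) | (~ (a & 0)))  →  (~ (a & 0));  E = ((~ (a & 0)) | (~ (a & 0)))
3. [or_idem →] ((~ (a & 0)) | (~ (a & 0)))  →  (~ (a & 0));  cost 5 ≤ 5, done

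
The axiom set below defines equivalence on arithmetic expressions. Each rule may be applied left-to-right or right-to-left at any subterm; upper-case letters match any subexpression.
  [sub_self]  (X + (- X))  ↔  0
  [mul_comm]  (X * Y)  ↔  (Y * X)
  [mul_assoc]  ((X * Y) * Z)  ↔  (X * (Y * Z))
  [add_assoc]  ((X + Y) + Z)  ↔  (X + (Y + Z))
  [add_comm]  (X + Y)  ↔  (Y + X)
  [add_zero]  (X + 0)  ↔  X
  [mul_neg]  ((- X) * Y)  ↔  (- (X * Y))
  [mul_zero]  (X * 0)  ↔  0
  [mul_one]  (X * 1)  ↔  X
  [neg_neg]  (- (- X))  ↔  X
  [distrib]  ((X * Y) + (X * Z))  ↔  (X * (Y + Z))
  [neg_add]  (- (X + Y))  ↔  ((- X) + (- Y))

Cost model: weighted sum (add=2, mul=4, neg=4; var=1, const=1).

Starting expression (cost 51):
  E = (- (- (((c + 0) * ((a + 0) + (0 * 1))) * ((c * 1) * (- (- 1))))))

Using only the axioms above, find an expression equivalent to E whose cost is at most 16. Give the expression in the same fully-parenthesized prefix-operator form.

1. [neg_neg →] (- (- (((c + 0) * ((a + 0) + (0 * 1))) * ((c * 1) * (- (- 1))))))  →  (((c + 0) * ((a + 0) + (0 * 1))) * ((c * 1) * (- (- 1))))
2. [mul_one →] (0 * 1)  →  0;  E = (((c + 0) * ((a + 0) + 0)) * ((c * 1) * (- (- 1))))
3. [add_zero →] (c + 0)  →  c;  E = ((c * ((a + 0) + 0)) * ((c * 1) * (- (- 1))))
4. [add_zero →] ((a + 0) + 0)  →  (a + 0);  E = ((c * (a + 0)) * ((c * 1) * (- (- 1))))
5. [mul_one →] (c * 1)  →  c;  E = ((c * (a + 0)) * (c * (- (- 1))))
6. [neg_neg →] (- (- 1))  →  1;  E = ((c * (a + 0)) * (c * 1))
7. [mul_comm →] (c * (a + 0))  →  ((a + 0) * c);  E = (((a + 0) * c) * (c * 1))
8. [add_zero →] (a + 0)  →  a;  cost 16 ≤ 16, done

((a * c) * (c * 1))   [cost 16]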